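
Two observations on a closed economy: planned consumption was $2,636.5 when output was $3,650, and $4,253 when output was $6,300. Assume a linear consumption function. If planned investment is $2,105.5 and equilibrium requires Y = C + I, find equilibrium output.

MPC = (4253 − 2636.5)/(6300 − 3650) = 1616.5/2650 = 0.61
a = 2636.5 − 0.61(3650) = 410
Equilibrium: Y = 410 + 0.61Y + 2105.5
0.39Y = 2515.5, so Y = 2515.5/0.39 = 6450

Y = 6450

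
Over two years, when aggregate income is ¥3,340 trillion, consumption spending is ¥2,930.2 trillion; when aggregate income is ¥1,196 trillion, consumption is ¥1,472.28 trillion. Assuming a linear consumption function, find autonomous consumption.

MPC = ΔC/ΔY = (2930.2 − 1472.28)/(3340 − 1196) = 1457.92/2144 = 0.68
a = C − MPC·Y = 1472.28 − 0.68(1196) = 1472.28 − 813.28 = 659

a = 659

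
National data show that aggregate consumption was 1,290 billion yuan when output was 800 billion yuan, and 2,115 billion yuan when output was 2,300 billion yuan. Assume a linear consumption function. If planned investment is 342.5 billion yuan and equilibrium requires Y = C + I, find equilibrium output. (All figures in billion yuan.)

MPC = (2115 − 1290)/(2300 − 800) = 825/1500 = 0.55
a = 1290 − 0.55(800) = 850
Equilibrium: Y = 850 + 0.55Y + 342.5
0.45Y = 1192.5, so Y = 1192.5/0.45 = 2650

Y = 2650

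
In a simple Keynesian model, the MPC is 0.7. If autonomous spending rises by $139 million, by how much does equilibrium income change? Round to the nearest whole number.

ΔY ≈ 463

The multiplier is 1/(1 − MPC) = 1/0.3.
ΔY = 139/0.3 = 463.33 ≈ 463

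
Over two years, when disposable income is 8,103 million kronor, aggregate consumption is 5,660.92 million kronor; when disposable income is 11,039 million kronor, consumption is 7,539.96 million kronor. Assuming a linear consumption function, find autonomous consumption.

a = 475

MPC = ΔC/ΔY = (7539.96 − 5660.92)/(11039 − 8103) = 1879.04/2936 = 0.64
a = C − MPC·Y = 5660.92 − 0.64(8103) = 5660.92 − 5185.92 = 475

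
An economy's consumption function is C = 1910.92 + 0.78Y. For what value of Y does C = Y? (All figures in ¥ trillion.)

Y = 8686

At break-even, C = Y: 1910.92 + 0.78Y = Y
0.22Y = 1910.92, so Y = 1910.92/0.22 = 8686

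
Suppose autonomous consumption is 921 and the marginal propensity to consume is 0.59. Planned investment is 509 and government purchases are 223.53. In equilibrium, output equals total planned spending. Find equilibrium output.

Y = 4033

Y = C + I + G = 921 + 0.59Y + 509 + 223.53
Y − 0.59Y = 1653.53
0.41Y = 1653.53, so Y = 1653.53/0.41 = 4033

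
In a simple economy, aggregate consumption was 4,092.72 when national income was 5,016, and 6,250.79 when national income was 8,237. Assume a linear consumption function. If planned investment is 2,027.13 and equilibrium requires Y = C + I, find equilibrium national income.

MPC = (6250.79 − 4092.72)/(8237 − 5016) = 2158.07/3221 = 0.67
a = 4092.72 − 0.67(5016) = 732
Equilibrium: Y = 732 + 0.67Y + 2027.13
0.33Y = 2759.13, so Y = 2759.13/0.33 = 8361

Y = 8361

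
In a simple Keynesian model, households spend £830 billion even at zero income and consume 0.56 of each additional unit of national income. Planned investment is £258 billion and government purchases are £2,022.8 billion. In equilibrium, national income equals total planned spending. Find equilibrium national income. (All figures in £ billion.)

Y = C + I + G = 830 + 0.56Y + 258 + 2022.8
Y − 0.56Y = 3110.8
0.44Y = 3110.8, so Y = 3110.8/0.44 = 7070

Y = 7070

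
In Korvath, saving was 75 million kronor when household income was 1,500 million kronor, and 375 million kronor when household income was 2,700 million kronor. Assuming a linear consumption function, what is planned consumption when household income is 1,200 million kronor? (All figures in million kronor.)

MPS = ΔS/ΔY = (375 − 75)/(2700 − 1500) = 300/1200 = 0.25
MPC = 1 − MPS = 0.75
Autonomous saving = 75 − 0.25(1500) = -300, so a = 300
C = 300 + 0.75(1200) = 300 + 900 = 1200

C = 1200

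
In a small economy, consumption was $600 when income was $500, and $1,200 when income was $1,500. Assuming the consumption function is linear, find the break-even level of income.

MPC = (1200 − 600)/(1500 − 500) = 600/1000 = 0.6
a = 600 − 0.6(500) = 600 − 300 = 300
Break-even: Y = a/(1−MPC) = 300/0.4 = 750

Y = 750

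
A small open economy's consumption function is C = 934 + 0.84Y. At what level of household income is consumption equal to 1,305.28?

934 + 0.84Y = 1305.28
0.84Y = 371.28, so Y = 371.28/0.84 = 442

Y = 442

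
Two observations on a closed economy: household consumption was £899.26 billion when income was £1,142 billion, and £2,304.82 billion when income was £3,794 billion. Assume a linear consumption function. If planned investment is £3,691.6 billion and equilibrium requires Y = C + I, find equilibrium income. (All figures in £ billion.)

MPC = (2304.82 − 899.26)/(3794 − 1142) = 1405.56/2652 = 0.53
a = 899.26 − 0.53(1142) = 294
Equilibrium: Y = 294 + 0.53Y + 3691.6
0.47Y = 3985.6, so Y = 3985.6/0.47 = 8480

Y = 8480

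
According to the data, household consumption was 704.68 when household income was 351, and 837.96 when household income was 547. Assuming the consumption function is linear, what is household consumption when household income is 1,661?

C = 1595.48

MPC = (837.96 − 704.68)/(547 − 351) = 133.28/196 = 0.68
a = 704.68 − 0.68(351) = 704.68 − 238.68 = 466
C = 466 + 0.68(1661) = 466 + 1129.48 = 1595.48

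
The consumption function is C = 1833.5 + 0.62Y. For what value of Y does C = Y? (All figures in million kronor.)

Y = 4825

At break-even, C = Y: 1833.5 + 0.62Y = Y
0.38Y = 1833.5, so Y = 1833.5/0.38 = 4825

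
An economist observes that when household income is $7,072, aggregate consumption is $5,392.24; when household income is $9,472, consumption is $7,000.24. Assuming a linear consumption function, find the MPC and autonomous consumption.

MPC = ΔC/ΔY = (7000.24 − 5392.24)/(9472 − 7072) = 1608/2400 = 0.67
a = C − MPC·Y = 5392.24 − 0.67(7072) = 5392.24 − 4738.24 = 654

MPC = 0.67; a = 654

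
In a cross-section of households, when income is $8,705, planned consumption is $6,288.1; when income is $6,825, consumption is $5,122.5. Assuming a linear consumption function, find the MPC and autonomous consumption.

MPC = 0.62; a = 891

MPC = ΔC/ΔY = (6288.1 − 5122.5)/(8705 − 6825) = 1165.6/1880 = 0.62
a = C − MPC·Y = 5122.5 − 0.62(6825) = 5122.5 − 4231.5 = 891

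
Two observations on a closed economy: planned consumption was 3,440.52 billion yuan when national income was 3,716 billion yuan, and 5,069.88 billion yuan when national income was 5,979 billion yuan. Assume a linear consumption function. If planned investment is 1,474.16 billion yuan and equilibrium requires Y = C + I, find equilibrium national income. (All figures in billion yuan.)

Y = 7997

MPC = (5069.88 − 3440.52)/(5979 − 3716) = 1629.36/2263 = 0.72
a = 3440.52 − 0.72(3716) = 765
Equilibrium: Y = 765 + 0.72Y + 1474.16
0.28Y = 2239.16, so Y = 2239.16/0.28 = 7997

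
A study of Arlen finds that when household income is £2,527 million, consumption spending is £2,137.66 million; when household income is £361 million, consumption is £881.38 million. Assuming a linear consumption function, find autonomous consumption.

MPC = ΔC/ΔY = (2137.66 − 881.38)/(2527 − 361) = 1256.28/2166 = 0.58
a = C − MPC·Y = 881.38 − 0.58(361) = 881.38 − 209.38 = 672

a = 672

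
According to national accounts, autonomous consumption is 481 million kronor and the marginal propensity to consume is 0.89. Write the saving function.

S = Y − C = Y − (481 + 0.89Y) = -481 + (1 − 0.89)Y

S = -481 + 0.11Y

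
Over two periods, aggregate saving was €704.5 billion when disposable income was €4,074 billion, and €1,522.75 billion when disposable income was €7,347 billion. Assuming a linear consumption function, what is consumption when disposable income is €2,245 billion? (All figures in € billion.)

MPS = ΔS/ΔY = (1522.75 − 704.5)/(7347 − 4074) = 818.25/3273 = 0.25
MPC = 1 − MPS = 0.75
Autonomous saving = 704.5 − 0.25(4074) = -314, so a = 314
C = 314 + 0.75(2245) = 314 + 1683.75 = 1997.75

C = 1997.75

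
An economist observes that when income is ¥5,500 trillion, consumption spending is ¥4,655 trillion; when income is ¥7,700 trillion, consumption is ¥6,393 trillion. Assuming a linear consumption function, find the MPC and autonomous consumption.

MPC = 0.79; a = 310

MPC = ΔC/ΔY = (6393 − 4655)/(7700 − 5500) = 1738/2200 = 0.79
a = C − MPC·Y = 4655 − 0.79(5500) = 4655 − 4345 = 310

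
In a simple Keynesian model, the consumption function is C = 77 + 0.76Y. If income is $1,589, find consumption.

C = 1284.64

C = 77 + 0.76(1589) = 77 + 1207.64 = 1284.64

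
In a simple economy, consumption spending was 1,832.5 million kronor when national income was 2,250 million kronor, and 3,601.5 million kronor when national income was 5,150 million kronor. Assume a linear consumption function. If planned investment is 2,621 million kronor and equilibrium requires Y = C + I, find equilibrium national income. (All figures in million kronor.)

MPC = (3601.5 − 1832.5)/(5150 − 2250) = 1769/2900 = 0.61
a = 1832.5 − 0.61(2250) = 460
Equilibrium: Y = 460 + 0.61Y + 2621
0.39Y = 3081, so Y = 3081/0.39 = 7900

Y = 7900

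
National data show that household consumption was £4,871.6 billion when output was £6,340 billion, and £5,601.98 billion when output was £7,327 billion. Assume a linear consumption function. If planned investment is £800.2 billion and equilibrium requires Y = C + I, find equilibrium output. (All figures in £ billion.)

Y = 3770

MPC = (5601.98 − 4871.6)/(7327 − 6340) = 730.38/987 = 0.74
a = 4871.6 − 0.74(6340) = 180
Equilibrium: Y = 180 + 0.74Y + 800.2
0.26Y = 980.2, so Y = 980.2/0.26 = 3770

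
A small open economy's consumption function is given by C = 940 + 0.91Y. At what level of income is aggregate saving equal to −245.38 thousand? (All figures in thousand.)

Y = 7718

S = Y − C = -940 + 0.09Y
-940 + 0.09Y = -245.38, so 0.09Y = 694.62 and Y = 7718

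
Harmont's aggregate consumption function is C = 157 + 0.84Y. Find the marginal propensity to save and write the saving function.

MPS = 1 − MPC = 1 − 0.84 = 0.16
S = Y − C = -157 + 0.16Y

MPS = 0.16; S = -157 + 0.16Y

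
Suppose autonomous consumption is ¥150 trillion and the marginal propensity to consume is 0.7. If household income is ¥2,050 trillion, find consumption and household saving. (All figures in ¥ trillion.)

C = 1585; S = 465

C = 150 + 0.7(2050) = 150 + 1435 = 1585
S = Y − C = 2050 − 1585 = 465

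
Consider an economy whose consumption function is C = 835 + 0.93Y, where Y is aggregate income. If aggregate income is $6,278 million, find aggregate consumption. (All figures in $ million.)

C = 835 + 0.93(6278) = 835 + 5838.54 = 6673.54

C = 6673.54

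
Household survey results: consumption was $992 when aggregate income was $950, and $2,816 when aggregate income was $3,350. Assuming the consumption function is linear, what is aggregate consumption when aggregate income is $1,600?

C = 1486

MPC = (2816 − 992)/(3350 − 950) = 1824/2400 = 0.76
a = 992 − 0.76(950) = 992 − 722 = 270
C = 270 + 0.76(1600) = 270 + 1216 = 1486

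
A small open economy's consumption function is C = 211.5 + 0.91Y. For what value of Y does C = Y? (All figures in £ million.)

At break-even, C = Y: 211.5 + 0.91Y = Y
0.09Y = 211.5, so Y = 211.5/0.09 = 2350

Y = 2350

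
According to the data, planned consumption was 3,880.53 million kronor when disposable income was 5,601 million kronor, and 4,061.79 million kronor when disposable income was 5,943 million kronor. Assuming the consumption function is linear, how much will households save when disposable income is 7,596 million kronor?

MPC = (4061.79 − 3880.53)/(5943 − 5601) = 181.26/342 = 0.53
a = 3880.53 − 0.53(5601) = 3880.53 − 2968.53 = 912
C = 912 + 0.53(7596) = 4937.88
S = 7596 − 4937.88 = 2658.12

S = 2658.12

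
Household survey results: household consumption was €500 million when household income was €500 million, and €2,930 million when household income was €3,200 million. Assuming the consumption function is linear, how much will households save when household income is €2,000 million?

MPC = (2930 − 500)/(3200 − 500) = 2430/2700 = 0.9
a = 500 − 0.9(500) = 500 − 450 = 50
C = 50 + 0.9(2000) = 1850
S = 2000 − 1850 = 150

S = 150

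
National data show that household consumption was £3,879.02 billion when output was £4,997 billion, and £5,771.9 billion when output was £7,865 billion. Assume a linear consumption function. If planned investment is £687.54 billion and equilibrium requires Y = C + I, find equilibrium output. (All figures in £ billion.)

Y = 3731

MPC = (5771.9 − 3879.02)/(7865 − 4997) = 1892.88/2868 = 0.66
a = 3879.02 − 0.66(4997) = 581
Equilibrium: Y = 581 + 0.66Y + 687.54
0.34Y = 1268.54, so Y = 1268.54/0.34 = 3731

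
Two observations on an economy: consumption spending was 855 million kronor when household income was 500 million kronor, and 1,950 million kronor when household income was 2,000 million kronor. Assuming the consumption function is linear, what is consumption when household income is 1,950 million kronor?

C = 1913.5

MPC = (1950 − 855)/(2000 − 500) = 1095/1500 = 0.73
a = 855 − 0.73(500) = 855 − 365 = 490
C = 490 + 0.73(1950) = 490 + 1423.5 = 1913.5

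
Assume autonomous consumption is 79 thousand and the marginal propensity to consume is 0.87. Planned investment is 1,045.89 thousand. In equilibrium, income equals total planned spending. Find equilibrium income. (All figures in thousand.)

Y = 8653

Y = C + I = 79 + 0.87Y + 1045.89
Y − 0.87Y = 1124.89
0.13Y = 1124.89, so Y = 1124.89/0.13 = 8653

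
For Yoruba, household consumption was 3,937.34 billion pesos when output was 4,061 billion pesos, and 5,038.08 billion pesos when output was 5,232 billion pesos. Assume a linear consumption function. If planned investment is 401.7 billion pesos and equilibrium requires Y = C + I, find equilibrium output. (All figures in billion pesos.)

Y = 8695

MPC = (5038.08 − 3937.34)/(5232 − 4061) = 1100.74/1171 = 0.94
a = 3937.34 − 0.94(4061) = 120
Equilibrium: Y = 120 + 0.94Y + 401.7
0.06Y = 521.7, so Y = 521.7/0.06 = 8695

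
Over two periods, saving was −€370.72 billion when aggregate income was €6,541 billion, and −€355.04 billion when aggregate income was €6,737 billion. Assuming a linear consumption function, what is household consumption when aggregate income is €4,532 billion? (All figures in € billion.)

C = 5063.44

MPS = ΔS/ΔY = (-355.04 − (-370.72))/(6737 − 6541) = 15.68/196 = 0.08
MPC = 1 − MPS = 0.92
Autonomous saving = -370.72 − 0.08(6541) = -894, so a = 894
C = 894 + 0.92(4532) = 894 + 4169.44 = 5063.44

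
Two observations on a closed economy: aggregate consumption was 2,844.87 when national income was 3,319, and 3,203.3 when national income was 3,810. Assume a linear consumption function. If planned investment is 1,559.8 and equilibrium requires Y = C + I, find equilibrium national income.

Y = 7340

MPC = (3203.3 − 2844.87)/(3810 − 3319) = 358.43/491 = 0.73
a = 2844.87 − 0.73(3319) = 422
Equilibrium: Y = 422 + 0.73Y + 1559.8
0.27Y = 1981.8, so Y = 1981.8/0.27 = 7340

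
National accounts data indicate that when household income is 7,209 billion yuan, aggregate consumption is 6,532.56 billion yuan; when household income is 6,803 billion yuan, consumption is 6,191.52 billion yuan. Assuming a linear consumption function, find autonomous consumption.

a = 477

MPC = ΔC/ΔY = (6532.56 − 6191.52)/(7209 − 6803) = 341.04/406 = 0.84
a = C − MPC·Y = 6191.52 − 0.84(6803) = 6191.52 − 5714.52 = 477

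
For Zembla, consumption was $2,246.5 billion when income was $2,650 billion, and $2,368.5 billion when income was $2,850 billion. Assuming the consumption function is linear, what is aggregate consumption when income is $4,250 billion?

MPC = (2368.5 − 2246.5)/(2850 − 2650) = 122/200 = 0.61
a = 2246.5 − 0.61(2650) = 2246.5 − 1616.5 = 630
C = 630 + 0.61(4250) = 630 + 2592.5 = 3222.5

C = 3222.5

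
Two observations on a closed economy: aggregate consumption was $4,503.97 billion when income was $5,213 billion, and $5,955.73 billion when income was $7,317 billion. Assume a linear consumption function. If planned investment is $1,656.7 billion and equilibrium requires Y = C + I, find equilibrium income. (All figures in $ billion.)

Y = 8270

MPC = (5955.73 − 4503.97)/(7317 − 5213) = 1451.76/2104 = 0.69
a = 4503.97 − 0.69(5213) = 907
Equilibrium: Y = 907 + 0.69Y + 1656.7
0.31Y = 2563.7, so Y = 2563.7/0.31 = 8270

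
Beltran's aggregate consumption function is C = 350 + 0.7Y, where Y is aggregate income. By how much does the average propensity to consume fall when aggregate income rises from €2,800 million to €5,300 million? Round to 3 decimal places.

At Y = 2800: C = 350 + 0.7(2800) = 2310, APC = 2310/2800 = 0.8250
At Y = 5300: C = 4060, APC = 4060/5300 = 0.7660
Fall in APC = 0.8250 − 0.7660 = 0.059

ΔAPC = 0.059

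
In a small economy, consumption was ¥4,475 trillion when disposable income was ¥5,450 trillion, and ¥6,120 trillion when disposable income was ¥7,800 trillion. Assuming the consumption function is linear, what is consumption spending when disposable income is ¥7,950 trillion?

MPC = (6120 − 4475)/(7800 − 5450) = 1645/2350 = 0.7
a = 4475 − 0.7(5450) = 4475 − 3815 = 660
C = 660 + 0.7(7950) = 660 + 5565 = 6225

C = 6225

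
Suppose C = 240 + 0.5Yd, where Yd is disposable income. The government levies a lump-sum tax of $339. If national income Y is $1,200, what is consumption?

C = 670.5

Yd = Y − T = 1200 − 339 = 861
C = 240 + 0.5(861) = 240 + 430.5 = 670.5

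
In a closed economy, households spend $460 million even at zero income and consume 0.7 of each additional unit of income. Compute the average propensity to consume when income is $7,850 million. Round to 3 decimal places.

C = 460 + 0.7(7850) = 5955
APC = C/Y = 5955/7850 = 0.759

APC = 0.759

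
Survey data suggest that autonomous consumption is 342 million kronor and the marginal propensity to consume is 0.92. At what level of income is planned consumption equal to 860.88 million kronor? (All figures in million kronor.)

342 + 0.92Y = 860.88
0.92Y = 518.88, so Y = 518.88/0.92 = 564

Y = 564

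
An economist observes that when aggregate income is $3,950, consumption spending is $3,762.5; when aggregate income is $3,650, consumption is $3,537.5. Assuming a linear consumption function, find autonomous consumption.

MPC = ΔC/ΔY = (3762.5 − 3537.5)/(3950 − 3650) = 225/300 = 0.75
a = C − MPC·Y = 3537.5 − 0.75(3650) = 3537.5 − 2737.5 = 800

a = 800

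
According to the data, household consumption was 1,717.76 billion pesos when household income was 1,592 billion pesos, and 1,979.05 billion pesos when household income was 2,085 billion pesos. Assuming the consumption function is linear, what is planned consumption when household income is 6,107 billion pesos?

MPC = (1979.05 − 1717.76)/(2085 − 1592) = 261.29/493 = 0.53
a = 1717.76 − 0.53(1592) = 1717.76 − 843.76 = 874
C = 874 + 0.53(6107) = 874 + 3236.71 = 4110.71

C = 4110.71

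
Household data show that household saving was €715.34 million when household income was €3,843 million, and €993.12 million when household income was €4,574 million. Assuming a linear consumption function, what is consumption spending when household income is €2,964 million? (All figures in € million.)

MPS = ΔS/ΔY = (993.12 − 715.34)/(4574 − 3843) = 277.78/731 = 0.38
MPC = 1 − MPS = 0.62
Autonomous saving = 715.34 − 0.38(3843) = -745, so a = 745
C = 745 + 0.62(2964) = 745 + 1837.68 = 2582.68

C = 2582.68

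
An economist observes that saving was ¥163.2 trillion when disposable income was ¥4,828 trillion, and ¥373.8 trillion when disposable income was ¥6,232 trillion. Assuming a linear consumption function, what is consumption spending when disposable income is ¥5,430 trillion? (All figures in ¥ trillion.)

MPS = ΔS/ΔY = (373.8 − 163.2)/(6232 − 4828) = 210.6/1404 = 0.15
MPC = 1 − MPS = 0.85
Autonomous saving = 163.2 − 0.15(4828) = -561, so a = 561
C = 561 + 0.85(5430) = 561 + 4615.5 = 5176.5

C = 5176.5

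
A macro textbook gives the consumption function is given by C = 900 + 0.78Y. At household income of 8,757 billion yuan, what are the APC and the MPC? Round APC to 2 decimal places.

MPC = 0.78 (the slope of the consumption function)
C = 900 + 0.78(8757) = 7730.46, so APC = 7730.46/8757 = 0.88

APC = 0.88; MPC = 0.78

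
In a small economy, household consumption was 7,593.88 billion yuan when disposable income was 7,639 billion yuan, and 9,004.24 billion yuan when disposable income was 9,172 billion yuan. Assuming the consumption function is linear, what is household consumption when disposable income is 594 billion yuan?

C = 1112.48

MPC = (9004.24 − 7593.88)/(9172 − 7639) = 1410.36/1533 = 0.92
a = 7593.88 − 0.92(7639) = 7593.88 − 7027.88 = 566
C = 566 + 0.92(594) = 566 + 546.48 = 1112.48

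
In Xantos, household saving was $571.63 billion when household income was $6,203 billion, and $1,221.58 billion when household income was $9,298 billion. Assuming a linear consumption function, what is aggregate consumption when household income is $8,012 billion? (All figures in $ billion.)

C = 7060.48

MPS = ΔS/ΔY = (1221.58 − 571.63)/(9298 − 6203) = 649.95/3095 = 0.21
MPC = 1 − MPS = 0.79
Autonomous saving = 571.63 − 0.21(6203) = -731, so a = 731
C = 731 + 0.79(8012) = 731 + 6329.48 = 7060.48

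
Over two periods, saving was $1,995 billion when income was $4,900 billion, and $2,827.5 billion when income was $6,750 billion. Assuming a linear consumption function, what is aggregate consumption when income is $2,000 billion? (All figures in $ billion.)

C = 1310

MPS = ΔS/ΔY = (2827.5 − 1995)/(6750 − 4900) = 832.5/1850 = 0.45
MPC = 1 − MPS = 0.55
Autonomous saving = 1995 − 0.45(4900) = -210, so a = 210
C = 210 + 0.55(2000) = 210 + 1100 = 1310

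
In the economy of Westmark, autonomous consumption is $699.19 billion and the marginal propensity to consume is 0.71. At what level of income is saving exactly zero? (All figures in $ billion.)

At break-even, C = Y: 699.19 + 0.71Y = Y
0.29Y = 699.19, so Y = 699.19/0.29 = 2411

Y = 2411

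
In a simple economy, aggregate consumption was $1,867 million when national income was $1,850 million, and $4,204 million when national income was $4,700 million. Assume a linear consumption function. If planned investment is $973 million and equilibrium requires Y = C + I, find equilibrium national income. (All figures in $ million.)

Y = 7350

MPC = (4204 − 1867)/(4700 − 1850) = 2337/2850 = 0.82
a = 1867 − 0.82(1850) = 350
Equilibrium: Y = 350 + 0.82Y + 973
0.18Y = 1323, so Y = 1323/0.18 = 7350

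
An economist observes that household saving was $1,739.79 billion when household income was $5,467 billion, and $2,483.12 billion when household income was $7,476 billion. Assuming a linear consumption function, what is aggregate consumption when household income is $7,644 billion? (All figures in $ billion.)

MPS = ΔS/ΔY = (2483.12 − 1739.79)/(7476 − 5467) = 743.33/2009 = 0.37
MPC = 1 − MPS = 0.63
Autonomous saving = 1739.79 − 0.37(5467) = -283, so a = 283
C = 283 + 0.63(7644) = 283 + 4815.72 = 5098.72

C = 5098.72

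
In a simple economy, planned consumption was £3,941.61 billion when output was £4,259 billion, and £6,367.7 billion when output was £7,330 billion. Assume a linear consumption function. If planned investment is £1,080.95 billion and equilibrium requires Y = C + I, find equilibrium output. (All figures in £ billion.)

MPC = (6367.7 − 3941.61)/(7330 − 4259) = 2426.09/3071 = 0.79
a = 3941.61 − 0.79(4259) = 577
Equilibrium: Y = 577 + 0.79Y + 1080.95
0.21Y = 1657.95, so Y = 1657.95/0.21 = 7895

Y = 7895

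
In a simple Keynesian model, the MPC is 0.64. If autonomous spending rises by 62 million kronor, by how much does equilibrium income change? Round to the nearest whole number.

The multiplier is 1/(1 − MPC) = 1/0.36.
ΔY = 62/0.36 = 172.22 ≈ 172

ΔY ≈ 172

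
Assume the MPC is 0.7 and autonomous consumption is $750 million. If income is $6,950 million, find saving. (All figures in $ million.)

S = 1335

C = 750 + 0.7(6950) = 750 + 4865 = 5615
S = Y − C = 6950 − 5615 = 1335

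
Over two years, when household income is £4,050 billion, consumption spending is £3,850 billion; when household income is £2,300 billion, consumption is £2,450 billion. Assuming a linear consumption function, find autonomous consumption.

a = 610

MPC = ΔC/ΔY = (3850 − 2450)/(4050 − 2300) = 1400/1750 = 0.8
a = C − MPC·Y = 2450 − 0.8(2300) = 2450 − 1840 = 610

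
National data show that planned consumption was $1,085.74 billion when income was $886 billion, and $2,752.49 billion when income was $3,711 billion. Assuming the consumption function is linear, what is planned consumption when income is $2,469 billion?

MPC = (2752.49 − 1085.74)/(3711 − 886) = 1666.75/2825 = 0.59
a = 1085.74 − 0.59(886) = 1085.74 − 522.74 = 563
C = 563 + 0.59(2469) = 563 + 1456.71 = 2019.71

C = 2019.71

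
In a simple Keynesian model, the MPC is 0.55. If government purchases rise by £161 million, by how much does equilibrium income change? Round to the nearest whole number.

ΔY ≈ 358

The multiplier is 1/(1 − MPC) = 1/0.45.
ΔY = 161/0.45 = 357.78 ≈ 358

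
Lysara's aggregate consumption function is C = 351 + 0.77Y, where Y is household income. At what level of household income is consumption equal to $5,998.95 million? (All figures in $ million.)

351 + 0.77Y = 5998.95
0.77Y = 5647.95, so Y = 5647.95/0.77 = 7335

Y = 7335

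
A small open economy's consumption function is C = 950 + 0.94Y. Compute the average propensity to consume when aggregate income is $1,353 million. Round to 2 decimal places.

C = 950 + 0.94(1353) = 2221.82
APC = C/Y = 2221.82/1353 = 1.64

APC = 1.64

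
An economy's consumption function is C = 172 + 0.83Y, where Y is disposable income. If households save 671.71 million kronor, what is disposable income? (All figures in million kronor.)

Y = 4963

S = Y − C = -172 + 0.17Y
-172 + 0.17Y = 671.71, so 0.17Y = 843.71 and Y = 4963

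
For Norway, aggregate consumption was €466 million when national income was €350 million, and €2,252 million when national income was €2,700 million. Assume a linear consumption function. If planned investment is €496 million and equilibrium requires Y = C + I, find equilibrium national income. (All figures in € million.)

Y = 2900

MPC = (2252 − 466)/(2700 − 350) = 1786/2350 = 0.76
a = 466 − 0.76(350) = 200
Equilibrium: Y = 200 + 0.76Y + 496
0.24Y = 696, so Y = 696/0.24 = 2900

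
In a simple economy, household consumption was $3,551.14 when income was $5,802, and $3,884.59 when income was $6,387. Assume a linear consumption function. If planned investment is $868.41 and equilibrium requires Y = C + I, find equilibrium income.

MPC = (3884.59 − 3551.14)/(6387 − 5802) = 333.45/585 = 0.57
a = 3551.14 − 0.57(5802) = 244
Equilibrium: Y = 244 + 0.57Y + 868.41
0.43Y = 1112.41, so Y = 1112.41/0.43 = 2587

Y = 2587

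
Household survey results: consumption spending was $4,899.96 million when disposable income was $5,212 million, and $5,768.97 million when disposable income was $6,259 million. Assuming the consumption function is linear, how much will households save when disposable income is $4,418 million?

S = 177.06

MPC = (5768.97 − 4899.96)/(6259 − 5212) = 869.01/1047 = 0.83
a = 4899.96 − 0.83(5212) = 4899.96 − 4325.96 = 574
C = 574 + 0.83(4418) = 4240.94
S = 4418 − 4240.94 = 177.06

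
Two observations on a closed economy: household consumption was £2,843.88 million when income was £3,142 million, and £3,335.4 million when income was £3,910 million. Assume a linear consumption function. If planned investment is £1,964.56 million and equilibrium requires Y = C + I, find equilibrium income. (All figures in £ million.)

MPC = (3335.4 − 2843.88)/(3910 − 3142) = 491.52/768 = 0.64
a = 2843.88 − 0.64(3142) = 833
Equilibrium: Y = 833 + 0.64Y + 1964.56
0.36Y = 2797.56, so Y = 2797.56/0.36 = 7771

Y = 7771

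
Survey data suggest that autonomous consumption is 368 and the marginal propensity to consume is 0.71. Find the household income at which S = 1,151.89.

Y = 5241

S = Y − C = -368 + 0.29Y
-368 + 0.29Y = 1151.89, so 0.29Y = 1519.89 and Y = 5241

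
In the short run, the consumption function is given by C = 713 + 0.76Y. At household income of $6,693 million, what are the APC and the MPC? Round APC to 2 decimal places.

APC = 0.87; MPC = 0.76

MPC = 0.76 (the slope of the consumption function)
C = 713 + 0.76(6693) = 5799.68, so APC = 5799.68/6693 = 0.87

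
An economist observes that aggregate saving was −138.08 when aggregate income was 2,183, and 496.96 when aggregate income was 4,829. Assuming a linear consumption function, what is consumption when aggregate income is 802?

MPS = ΔS/ΔY = (496.96 − (-138.08))/(4829 − 2183) = 635.04/2646 = 0.24
MPC = 1 − MPS = 0.76
Autonomous saving = -138.08 − 0.24(2183) = -662, so a = 662
C = 662 + 0.76(802) = 662 + 609.52 = 1271.52

C = 1271.52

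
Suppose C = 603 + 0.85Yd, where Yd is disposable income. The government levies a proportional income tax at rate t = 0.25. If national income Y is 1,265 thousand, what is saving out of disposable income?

S = -460.6875

Yd = (1 − 0.25)(1265) = 0.75(1265) = 948.75
C = 603 + 0.85(948.75) = 603 + 806.4375 = 1409.4375
S = Yd − C = 948.75 − 1409.4375 = -460.6875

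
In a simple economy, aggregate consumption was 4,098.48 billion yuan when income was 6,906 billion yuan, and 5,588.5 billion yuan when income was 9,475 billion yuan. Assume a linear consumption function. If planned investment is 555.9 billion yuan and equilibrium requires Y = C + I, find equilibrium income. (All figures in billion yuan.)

MPC = (5588.5 − 4098.48)/(9475 − 6906) = 1490.02/2569 = 0.58
a = 4098.48 − 0.58(6906) = 93
Equilibrium: Y = 93 + 0.58Y + 555.9
0.42Y = 648.9, so Y = 648.9/0.42 = 1545

Y = 1545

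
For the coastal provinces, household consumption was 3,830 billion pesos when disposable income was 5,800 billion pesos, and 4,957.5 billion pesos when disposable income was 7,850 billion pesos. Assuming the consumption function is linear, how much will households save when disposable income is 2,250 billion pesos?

S = 372.5

MPC = (4957.5 − 3830)/(7850 − 5800) = 1127.5/2050 = 0.55
a = 3830 − 0.55(5800) = 3830 − 3190 = 640
C = 640 + 0.55(2250) = 1877.5
S = 2250 − 1877.5 = 372.5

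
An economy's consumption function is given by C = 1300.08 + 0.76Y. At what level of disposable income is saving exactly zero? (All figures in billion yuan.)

At break-even, C = Y: 1300.08 + 0.76Y = Y
0.24Y = 1300.08, so Y = 1300.08/0.24 = 5417

Y = 5417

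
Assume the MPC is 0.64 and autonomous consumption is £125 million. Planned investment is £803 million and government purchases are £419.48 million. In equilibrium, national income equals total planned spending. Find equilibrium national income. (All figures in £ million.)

Y = 3743

Y = C + I + G = 125 + 0.64Y + 803 + 419.48
Y − 0.64Y = 1347.48
0.36Y = 1347.48, so Y = 1347.48/0.36 = 3743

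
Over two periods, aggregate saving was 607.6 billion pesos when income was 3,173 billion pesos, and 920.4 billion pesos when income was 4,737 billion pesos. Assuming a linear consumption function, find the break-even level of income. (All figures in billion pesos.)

Y = 135

MPS = ΔS/ΔY = (920.4 − 607.6)/(4737 − 3173) = 312.8/1564 = 0.2
MPC = 1 − MPS = 0.8
From S(3173) = 607.6: −a + 0.2(3173) = 607.6, so a = 634.6 − 607.6 = 27
Break-even (S = 0): Y = a/MPS = 27/0.2 = 135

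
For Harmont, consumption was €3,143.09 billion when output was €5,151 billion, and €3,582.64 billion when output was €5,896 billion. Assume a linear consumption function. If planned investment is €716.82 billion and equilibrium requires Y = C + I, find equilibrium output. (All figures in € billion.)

Y = 2002

MPC = (3582.64 − 3143.09)/(5896 − 5151) = 439.55/745 = 0.59
a = 3143.09 − 0.59(5151) = 104
Equilibrium: Y = 104 + 0.59Y + 716.82
0.41Y = 820.82, so Y = 820.82/0.41 = 2002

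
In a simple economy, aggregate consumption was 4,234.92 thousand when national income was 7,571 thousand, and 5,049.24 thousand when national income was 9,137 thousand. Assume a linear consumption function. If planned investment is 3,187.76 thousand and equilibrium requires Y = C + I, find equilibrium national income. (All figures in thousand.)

MPC = (5049.24 − 4234.92)/(9137 − 7571) = 814.32/1566 = 0.52
a = 4234.92 − 0.52(7571) = 298
Equilibrium: Y = 298 + 0.52Y + 3187.76
0.48Y = 3485.76, so Y = 3485.76/0.48 = 7262

Y = 7262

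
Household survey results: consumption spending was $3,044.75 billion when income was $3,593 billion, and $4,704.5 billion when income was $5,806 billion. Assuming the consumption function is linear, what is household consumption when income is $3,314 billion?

C = 2835.5

MPC = (4704.5 − 3044.75)/(5806 − 3593) = 1659.75/2213 = 0.75
a = 3044.75 − 0.75(3593) = 3044.75 − 2694.75 = 350
C = 350 + 0.75(3314) = 350 + 2485.5 = 2835.5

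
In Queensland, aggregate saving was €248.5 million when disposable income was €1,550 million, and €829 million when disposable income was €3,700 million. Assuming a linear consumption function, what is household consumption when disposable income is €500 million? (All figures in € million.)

C = 535

MPS = ΔS/ΔY = (829 − 248.5)/(3700 − 1550) = 580.5/2150 = 0.27
MPC = 1 − MPS = 0.73
Autonomous saving = 248.5 − 0.27(1550) = -170, so a = 170
C = 170 + 0.73(500) = 170 + 365 = 535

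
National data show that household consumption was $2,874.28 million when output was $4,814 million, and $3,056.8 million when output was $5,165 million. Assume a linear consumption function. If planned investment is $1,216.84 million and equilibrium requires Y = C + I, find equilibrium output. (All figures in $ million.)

MPC = (3056.8 − 2874.28)/(5165 − 4814) = 182.52/351 = 0.52
a = 2874.28 − 0.52(4814) = 371
Equilibrium: Y = 371 + 0.52Y + 1216.84
0.48Y = 1587.84, so Y = 1587.84/0.48 = 3308

Y = 3308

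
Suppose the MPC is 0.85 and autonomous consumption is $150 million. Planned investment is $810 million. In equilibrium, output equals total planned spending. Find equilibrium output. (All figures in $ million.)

Y = 6400

Y = C + I = 150 + 0.85Y + 810
Y − 0.85Y = 960
0.15Y = 960, so Y = 960/0.15 = 6400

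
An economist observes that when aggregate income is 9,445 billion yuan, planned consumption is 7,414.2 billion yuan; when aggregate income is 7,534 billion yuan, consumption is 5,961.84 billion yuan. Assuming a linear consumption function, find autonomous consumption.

a = 236

MPC = ΔC/ΔY = (7414.2 − 5961.84)/(9445 − 7534) = 1452.36/1911 = 0.76
a = C − MPC·Y = 5961.84 − 0.76(7534) = 5961.84 − 5725.84 = 236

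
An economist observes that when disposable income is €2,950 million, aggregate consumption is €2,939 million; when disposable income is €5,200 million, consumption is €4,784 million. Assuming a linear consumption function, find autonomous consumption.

a = 520

MPC = ΔC/ΔY = (4784 − 2939)/(5200 − 2950) = 1845/2250 = 0.82
a = C − MPC·Y = 2939 − 0.82(2950) = 2939 − 2419 = 520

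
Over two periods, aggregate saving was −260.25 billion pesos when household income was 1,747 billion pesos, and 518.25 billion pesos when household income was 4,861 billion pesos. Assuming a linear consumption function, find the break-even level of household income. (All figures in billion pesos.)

Y = 2788

MPS = ΔS/ΔY = (518.25 − (-260.25))/(4861 − 1747) = 778.5/3114 = 0.25
MPC = 1 − MPS = 0.75
From S(1747) = -260.25: −a + 0.25(1747) = -260.25, so a = 436.75 − (-260.25) = 697
Break-even (S = 0): Y = a/MPS = 697/0.25 = 2788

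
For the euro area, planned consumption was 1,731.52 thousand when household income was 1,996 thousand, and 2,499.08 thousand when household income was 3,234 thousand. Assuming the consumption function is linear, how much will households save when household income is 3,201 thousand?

MPC = (2499.08 − 1731.52)/(3234 − 1996) = 767.56/1238 = 0.62
a = 1731.52 − 0.62(1996) = 1731.52 − 1237.52 = 494
C = 494 + 0.62(3201) = 2478.62
S = 3201 − 2478.62 = 722.38

S = 722.38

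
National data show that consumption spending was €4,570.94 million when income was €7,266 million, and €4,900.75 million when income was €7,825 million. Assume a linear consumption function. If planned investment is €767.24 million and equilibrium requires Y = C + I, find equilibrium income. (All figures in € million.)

Y = 2564

MPC = (4900.75 − 4570.94)/(7825 − 7266) = 329.81/559 = 0.59
a = 4570.94 − 0.59(7266) = 284
Equilibrium: Y = 284 + 0.59Y + 767.24
0.41Y = 1051.24, so Y = 1051.24/0.41 = 2564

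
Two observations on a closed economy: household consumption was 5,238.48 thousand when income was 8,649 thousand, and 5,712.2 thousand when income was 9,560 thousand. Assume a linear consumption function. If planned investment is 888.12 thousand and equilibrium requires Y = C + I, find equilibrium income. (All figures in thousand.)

Y = 3394

MPC = (5712.2 − 5238.48)/(9560 − 8649) = 473.72/911 = 0.52
a = 5238.48 − 0.52(8649) = 741
Equilibrium: Y = 741 + 0.52Y + 888.12
0.48Y = 1629.12, so Y = 1629.12/0.48 = 3394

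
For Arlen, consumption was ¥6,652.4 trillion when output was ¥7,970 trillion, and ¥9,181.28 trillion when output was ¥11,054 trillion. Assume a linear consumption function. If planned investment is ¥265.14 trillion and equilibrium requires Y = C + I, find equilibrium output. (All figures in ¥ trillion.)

Y = 2123

MPC = (9181.28 − 6652.4)/(11054 − 7970) = 2528.88/3084 = 0.82
a = 6652.4 − 0.82(7970) = 117
Equilibrium: Y = 117 + 0.82Y + 265.14
0.18Y = 382.14, so Y = 382.14/0.18 = 2123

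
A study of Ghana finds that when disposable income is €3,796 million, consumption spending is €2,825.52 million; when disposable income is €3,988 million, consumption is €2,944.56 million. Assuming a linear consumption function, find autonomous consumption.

a = 472

MPC = ΔC/ΔY = (2944.56 − 2825.52)/(3988 − 3796) = 119.04/192 = 0.62
a = C − MPC·Y = 2825.52 − 0.62(3796) = 2825.52 − 2353.52 = 472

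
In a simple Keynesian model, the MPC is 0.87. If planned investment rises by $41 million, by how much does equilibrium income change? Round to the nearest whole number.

ΔY ≈ 315

The multiplier is 1/(1 − MPC) = 1/0.13.
ΔY = 41/0.13 = 315.38 ≈ 315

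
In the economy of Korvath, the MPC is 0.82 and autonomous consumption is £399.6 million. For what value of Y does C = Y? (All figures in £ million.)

Y = 2220

At break-even, C = Y: 399.6 + 0.82Y = Y
0.18Y = 399.6, so Y = 399.6/0.18 = 2220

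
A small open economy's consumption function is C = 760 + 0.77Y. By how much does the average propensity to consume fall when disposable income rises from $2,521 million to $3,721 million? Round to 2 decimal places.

At Y = 2521: C = 760 + 0.77(2521) = 2701.17, APC = 2701.17/2521 = 1.071
At Y = 3721: C = 3625.17, APC = 3625.17/3721 = 0.974
Fall in APC = 1.071 − 0.974 = 0.097 ≈ 0.10

ΔAPC = 0.10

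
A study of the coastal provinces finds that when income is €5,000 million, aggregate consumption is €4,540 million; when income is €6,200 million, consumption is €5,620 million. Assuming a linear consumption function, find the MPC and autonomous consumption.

MPC = ΔC/ΔY = (5620 − 4540)/(6200 − 5000) = 1080/1200 = 0.9
a = C − MPC·Y = 4540 − 0.9(5000) = 4540 − 4500 = 40

MPC = 0.9; a = 40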